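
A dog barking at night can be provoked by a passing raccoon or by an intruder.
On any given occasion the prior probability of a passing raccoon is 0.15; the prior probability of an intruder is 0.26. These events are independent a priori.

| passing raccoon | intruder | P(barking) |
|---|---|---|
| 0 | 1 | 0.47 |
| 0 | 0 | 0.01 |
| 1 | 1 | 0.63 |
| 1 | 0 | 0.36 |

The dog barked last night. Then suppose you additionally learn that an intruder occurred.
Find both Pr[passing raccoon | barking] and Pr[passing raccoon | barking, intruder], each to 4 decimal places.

Pr[passing raccoon | barking] ≈ 0.3694; Pr[passing raccoon | barking, intruder] ≈ 0.1913

P(barking) = 0.01×0.85×0.74 + 0.47×0.85×0.26 + 0.36×0.15×0.74 + 0.63×0.15×0.26 = 0.006290 + 0.103870 + 0.039960 + 0.024570 = 0.174690
The passing raccoon-present share is 0.039960 + 0.024570 = 0.064530.
P(passing raccoon | barking) = 0.064530 / 0.174690 ≈ 0.3694

With the extra evidence:
By total probability over both values of passing raccoon:
  P(barking | intruder) = 0.47*0.85 + 0.63*0.15
        = 0.399500 + 0.094500 = 0.494000
Configurations with passing raccoon contribute 0.094500, so
  P(passing raccoon | barking, intruder) = 0.094500 / 0.494000 ≈ 0.1913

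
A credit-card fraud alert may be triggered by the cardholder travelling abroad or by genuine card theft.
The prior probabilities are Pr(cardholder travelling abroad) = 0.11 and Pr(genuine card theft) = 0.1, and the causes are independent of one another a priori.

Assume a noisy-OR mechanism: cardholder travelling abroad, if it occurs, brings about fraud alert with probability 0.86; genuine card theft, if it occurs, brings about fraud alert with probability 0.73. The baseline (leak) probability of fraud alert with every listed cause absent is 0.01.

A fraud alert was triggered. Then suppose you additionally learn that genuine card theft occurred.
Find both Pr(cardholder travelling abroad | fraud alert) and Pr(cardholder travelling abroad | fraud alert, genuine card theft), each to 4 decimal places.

Pr(cardholder travelling abroad | fraud alert) ≈ 0.5670; Pr(cardholder travelling abroad | fraud alert, genuine card theft) ≈ 0.1397

Under noisy-OR, P(fraud alert | causes) = 1 − (1−0.01)·∏(1−qᵢ) over the active causes.
Weight on cardholder travelling abroad=true, given the evidence: 0.085279 + 0.010588 = 0.095867
Normalizer over all consistent configurations: 0.01*0.89*0.9 + 0.7327*0.89*0.1 + 0.8614*0.11*0.9 + 0.962578*0.11*0.1 = 0.169087
Posterior = 0.095867 / 0.169087 ≈ 0.5670

With the extra evidence:
P(fraud alert | genuine card theft) = 0.7327×0.89 + 0.962578×0.11 = 0.652103 + 0.105884 = 0.757987
The cardholder travelling abroad-present share is 0.962578×0.11 = 0.105884.
So P(cardholder travelling abroad | fraud alert, genuine card theft) = 0.105884/0.757987 ≈ 0.1397.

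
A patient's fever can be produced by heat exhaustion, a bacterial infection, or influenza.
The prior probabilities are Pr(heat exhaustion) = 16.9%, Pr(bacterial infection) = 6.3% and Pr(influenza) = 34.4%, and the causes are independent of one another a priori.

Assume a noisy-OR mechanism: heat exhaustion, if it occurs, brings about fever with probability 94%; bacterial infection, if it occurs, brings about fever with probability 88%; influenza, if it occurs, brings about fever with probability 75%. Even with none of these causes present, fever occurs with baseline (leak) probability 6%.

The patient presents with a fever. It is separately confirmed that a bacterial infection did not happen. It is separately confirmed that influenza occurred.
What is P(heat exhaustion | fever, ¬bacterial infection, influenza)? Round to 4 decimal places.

P(heat exhaustion | fever, ¬bacterial infection, influenza) ≈ 0.2077

Under noisy-OR, P(fever | causes) = 1 − (1−0.06)·∏(1−qᵢ) over the active causes.
P(fever | ¬bacterial infection, influenza) = 0.765·0.831 + 0.9859·0.169 = 0.635715 + 0.166617 = 0.802332
Restricting to configurations with heat exhaustion present: 0.9859·0.169 = 0.166617.
P(heat exhaustion | fever, ¬bacterial infection, influenza) = 0.166617 / 0.802332 ≈ 0.2077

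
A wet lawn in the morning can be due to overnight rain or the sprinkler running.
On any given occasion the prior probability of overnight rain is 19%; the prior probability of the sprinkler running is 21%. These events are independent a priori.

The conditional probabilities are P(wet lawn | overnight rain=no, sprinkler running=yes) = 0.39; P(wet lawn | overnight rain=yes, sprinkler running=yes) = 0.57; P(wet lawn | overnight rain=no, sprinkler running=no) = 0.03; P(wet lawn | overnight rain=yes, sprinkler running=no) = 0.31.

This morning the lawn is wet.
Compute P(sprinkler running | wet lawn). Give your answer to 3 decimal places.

For the numerator, keep only sprinkler running=true terms: 0.066339 + 0.022743 = 0.089082
Normalizer over all consistent configurations: 0.03·0.81·0.79 + 0.39·0.81·0.21 + 0.31·0.19·0.79 + 0.57·0.19·0.21 = 0.154810
P(sprinkler running | wet lawn) = 0.089082/0.154810 ≈ 0.575

P(sprinkler running | wet lawn) ≈ 0.575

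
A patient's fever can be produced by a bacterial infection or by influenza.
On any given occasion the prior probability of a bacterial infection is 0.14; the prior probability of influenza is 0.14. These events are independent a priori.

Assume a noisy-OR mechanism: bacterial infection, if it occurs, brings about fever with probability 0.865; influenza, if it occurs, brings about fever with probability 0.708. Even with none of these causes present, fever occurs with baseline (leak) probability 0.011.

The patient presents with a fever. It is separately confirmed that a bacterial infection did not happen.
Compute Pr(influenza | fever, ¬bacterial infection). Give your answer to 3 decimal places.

Pr(influenza | fever, ¬bacterial infection) ≈ 0.913

Under noisy-OR, P(fever | causes) = 1 − (1−0.011)·∏(1−qᵢ) over the active causes.
P(fever | ¬bacterial infection) = 0.011·0.86 + 0.711212·0.14 = 0.009460 + 0.099570 = 0.109030
Of this, 0.099570 comes from 0.711212·0.14 (the influenza=true cases).
Hence the posterior is 0.099570/0.109030 ≈ 0.913.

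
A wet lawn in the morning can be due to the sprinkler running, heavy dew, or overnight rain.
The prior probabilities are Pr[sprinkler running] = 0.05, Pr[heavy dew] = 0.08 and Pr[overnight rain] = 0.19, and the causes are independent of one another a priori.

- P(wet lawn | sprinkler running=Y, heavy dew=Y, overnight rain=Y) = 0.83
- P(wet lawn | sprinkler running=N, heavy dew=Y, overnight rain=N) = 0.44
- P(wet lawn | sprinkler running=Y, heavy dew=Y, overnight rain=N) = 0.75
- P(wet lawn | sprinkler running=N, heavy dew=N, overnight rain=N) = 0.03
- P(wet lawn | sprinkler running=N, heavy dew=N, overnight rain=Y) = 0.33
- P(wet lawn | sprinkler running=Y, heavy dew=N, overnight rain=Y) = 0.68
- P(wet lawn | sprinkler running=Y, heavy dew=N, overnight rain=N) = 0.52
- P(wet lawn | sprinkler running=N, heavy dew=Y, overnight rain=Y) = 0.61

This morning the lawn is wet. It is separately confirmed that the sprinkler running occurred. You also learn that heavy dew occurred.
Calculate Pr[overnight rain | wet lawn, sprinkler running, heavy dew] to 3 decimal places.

Sum P(wet lawn|·) weighted by the priors over both values of overnight rain:
  P(wet lawn | sprinkler running, heavy dew) = 0.75·0.81 + 0.83·0.19
        = 0.607500 + 0.157700 = 0.765200
Configurations with overnight rain contribute 0.157700, so
  P(overnight rain | wet lawn, sprinkler running, heavy dew) = 0.157700 / 0.765200 ≈ 0.206

Pr[overnight rain | wet lawn, sprinkler running, heavy dew] ≈ 0.206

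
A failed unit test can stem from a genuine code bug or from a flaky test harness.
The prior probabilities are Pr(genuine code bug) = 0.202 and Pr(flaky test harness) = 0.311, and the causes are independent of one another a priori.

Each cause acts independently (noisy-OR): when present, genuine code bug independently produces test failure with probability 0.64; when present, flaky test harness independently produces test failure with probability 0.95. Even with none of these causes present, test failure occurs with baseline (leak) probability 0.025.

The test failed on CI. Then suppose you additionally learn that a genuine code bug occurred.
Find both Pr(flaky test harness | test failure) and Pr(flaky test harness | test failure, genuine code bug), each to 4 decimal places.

Pr(flaky test harness | test failure) ≈ 0.7410; Pr(flaky test harness | test failure, genuine code bug) ≈ 0.4059

Under noisy-OR, P(test failure | causes) = 1 − (1−0.025)·∏(1−qᵢ) over the active causes.
Numerator (weight on configurations with flaky test harness): 0.236079 + 0.061719 = 0.297798
Denominator P(test failure): 0.025·0.798·0.689 + 0.95125·0.798·0.311 + 0.649·0.202·0.689 + 0.98245·0.202·0.311 = 0.401871
Posterior = 0.297798 / 0.401871 ≈ 0.7410

Now also conditioning on genuine code bug=true:
For the numerator, keep only flaky test harness=true terms: 0.98245*0.311 = 0.305542
Denominator P(test failure | genuine code bug): 0.649*0.689 + 0.98245*0.311 = 0.752703
P(flaky test harness | test failure, genuine code bug) = 0.305542/0.752703 ≈ 0.4059
The drop from 0.7410 to 0.4059 is the explaining-away (discounting) effect.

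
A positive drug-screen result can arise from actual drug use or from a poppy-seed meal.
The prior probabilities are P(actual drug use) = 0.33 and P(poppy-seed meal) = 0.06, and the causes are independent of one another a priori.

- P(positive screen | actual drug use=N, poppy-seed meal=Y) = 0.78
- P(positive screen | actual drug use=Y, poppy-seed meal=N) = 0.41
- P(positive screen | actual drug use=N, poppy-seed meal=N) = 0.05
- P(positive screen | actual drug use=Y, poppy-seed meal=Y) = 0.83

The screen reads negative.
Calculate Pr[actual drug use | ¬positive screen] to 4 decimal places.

By total probability over the 4 (actual drug use, poppy-seed meal) configurations:
  P(¬positive screen) = 0.95*0.67*0.94 + 0.22*0.67*0.06 + 0.59*0.33*0.94 + 0.17*0.33*0.06
        = 0.598310 + 0.008844 + 0.183018 + 0.003366 = 0.793538
The terms with actual drug use present sum to 0.186384, so
  P(actual drug use | ¬positive screen) = 0.186384 / 0.793538 ≈ 0.2349

Pr[actual drug use | ¬positive screen] ≈ 0.2349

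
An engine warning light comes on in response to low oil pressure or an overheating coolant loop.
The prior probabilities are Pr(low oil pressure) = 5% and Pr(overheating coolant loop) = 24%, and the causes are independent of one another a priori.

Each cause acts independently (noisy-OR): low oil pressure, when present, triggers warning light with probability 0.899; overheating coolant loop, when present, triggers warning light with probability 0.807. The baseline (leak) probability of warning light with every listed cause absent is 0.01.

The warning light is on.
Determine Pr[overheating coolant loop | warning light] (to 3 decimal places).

Under noisy-OR, P(warning light | causes) = 1 − (1−0.01)·∏(1−qᵢ) over the active causes.
Enumerate the 4 (low oil pressure, overheating coolant loop) configurations and weight by the priors:
  P(warning light) = 0.01×0.95×0.76 + 0.80893×0.95×0.24 + 0.90001×0.05×0.76 + 0.980702×0.05×0.24
        = 0.007220 + 0.184436 + 0.034200 + 0.011768 = 0.237624
Keeping only the overheating coolant loop-present terms gives 0.196204, so
  P(overheating coolant loop | warning light) = 0.196204 / 0.237624 ≈ 0.826

Pr[overheating coolant loop | warning light] ≈ 0.826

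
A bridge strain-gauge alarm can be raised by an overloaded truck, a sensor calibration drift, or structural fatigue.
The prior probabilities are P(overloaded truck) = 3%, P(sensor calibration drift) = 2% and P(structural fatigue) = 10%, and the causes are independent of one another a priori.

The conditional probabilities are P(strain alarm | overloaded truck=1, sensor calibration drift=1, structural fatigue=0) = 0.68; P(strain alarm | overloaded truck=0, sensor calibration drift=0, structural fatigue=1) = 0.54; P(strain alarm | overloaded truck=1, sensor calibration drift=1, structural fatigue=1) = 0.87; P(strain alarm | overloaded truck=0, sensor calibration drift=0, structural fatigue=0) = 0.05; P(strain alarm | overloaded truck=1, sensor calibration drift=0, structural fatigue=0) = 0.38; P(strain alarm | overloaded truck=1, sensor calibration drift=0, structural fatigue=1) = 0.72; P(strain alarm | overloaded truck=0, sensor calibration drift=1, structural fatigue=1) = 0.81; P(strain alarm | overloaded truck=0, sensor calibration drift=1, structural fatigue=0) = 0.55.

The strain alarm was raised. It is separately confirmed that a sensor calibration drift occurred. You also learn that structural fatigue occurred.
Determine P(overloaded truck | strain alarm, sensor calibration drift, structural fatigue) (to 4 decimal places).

P(strain alarm | sensor calibration drift, structural fatigue) = 0.81·0.97 + 0.87·0.03 = 0.785700 + 0.026100 = 0.811800
Restricting to configurations with overloaded truck present: 0.87·0.03 = 0.026100.
Hence the posterior is 0.026100/0.811800 ≈ 0.0322.

P(overloaded truck | strain alarm, sensor calibration drift, structural fatigue) ≈ 0.0322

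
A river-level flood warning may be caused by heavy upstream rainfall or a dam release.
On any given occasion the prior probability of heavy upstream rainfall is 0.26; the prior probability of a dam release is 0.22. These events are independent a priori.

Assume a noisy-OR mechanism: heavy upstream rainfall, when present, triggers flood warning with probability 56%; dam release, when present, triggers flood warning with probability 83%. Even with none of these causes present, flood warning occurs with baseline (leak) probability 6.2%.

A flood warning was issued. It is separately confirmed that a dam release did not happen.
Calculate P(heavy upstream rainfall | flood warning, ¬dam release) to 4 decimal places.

Under noisy-OR, P(flood warning | causes) = 1 − (1−0.062)·∏(1−qᵢ) over the active causes.
For the numerator, keep only heavy upstream rainfall=true terms: 0.58728×0.26 = 0.152693
Denominator P(flood warning | ¬dam release): 0.062×0.74 + 0.58728×0.26 = 0.198573
P(heavy upstream rainfall | flood warning, ¬dam release) = 0.152693/0.198573 ≈ 0.7690

P(heavy upstream rainfall | flood warning, ¬dam release) ≈ 0.7690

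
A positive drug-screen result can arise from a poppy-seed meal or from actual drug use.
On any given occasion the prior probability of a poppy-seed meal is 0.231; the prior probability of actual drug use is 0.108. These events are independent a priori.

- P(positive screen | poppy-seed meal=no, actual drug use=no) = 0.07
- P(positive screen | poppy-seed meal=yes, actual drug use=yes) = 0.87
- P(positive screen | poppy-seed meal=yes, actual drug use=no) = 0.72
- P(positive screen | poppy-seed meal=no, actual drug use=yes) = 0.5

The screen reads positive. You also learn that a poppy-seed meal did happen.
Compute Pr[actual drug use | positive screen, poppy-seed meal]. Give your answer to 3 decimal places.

Pr[actual drug use | positive screen, poppy-seed meal] ≈ 0.128

P(positive screen | poppy-seed meal) = 0.72*0.892 + 0.87*0.108 = 0.642240 + 0.093960 = 0.736200
Restricting to configurations with actual drug use present: 0.87*0.108 = 0.093960.
P(actual drug use | positive screen, poppy-seed meal) = 0.093960 / 0.736200 ≈ 0.128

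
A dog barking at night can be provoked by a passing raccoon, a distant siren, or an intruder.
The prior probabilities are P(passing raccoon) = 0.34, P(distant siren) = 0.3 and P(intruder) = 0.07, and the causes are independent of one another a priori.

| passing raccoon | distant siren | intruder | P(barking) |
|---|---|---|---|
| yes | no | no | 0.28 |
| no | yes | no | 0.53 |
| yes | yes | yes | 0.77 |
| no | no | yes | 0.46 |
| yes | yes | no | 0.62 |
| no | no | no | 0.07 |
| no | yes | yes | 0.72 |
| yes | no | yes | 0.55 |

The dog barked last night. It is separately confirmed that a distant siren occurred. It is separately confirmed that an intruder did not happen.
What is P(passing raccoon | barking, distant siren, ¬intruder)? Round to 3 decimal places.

P(barking | distant siren, ¬intruder) = 0.53·0.66 + 0.62·0.34 = 0.349800 + 0.210800 = 0.560600
Restricting to configurations with passing raccoon present: 0.62·0.34 = 0.210800.
P(passing raccoon | barking, distant siren, ¬intruder) = 0.210800 / 0.560600 ≈ 0.376

P(passing raccoon | barking, distant siren, ¬intruder) ≈ 0.376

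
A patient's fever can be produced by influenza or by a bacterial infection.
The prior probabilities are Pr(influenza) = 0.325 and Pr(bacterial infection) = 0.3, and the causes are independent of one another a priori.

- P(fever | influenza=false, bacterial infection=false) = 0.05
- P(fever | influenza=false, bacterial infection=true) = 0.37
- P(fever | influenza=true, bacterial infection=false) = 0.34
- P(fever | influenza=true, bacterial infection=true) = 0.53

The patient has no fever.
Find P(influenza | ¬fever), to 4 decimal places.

P(influenza | ¬fever) ≈ 0.2537

By total probability over the 4 (influenza, bacterial infection) configurations:
  P(¬fever) = 0.95·0.675·0.7 + 0.63·0.675·0.3 + 0.66·0.325·0.7 + 0.47·0.325·0.3
        = 0.448875 + 0.127575 + 0.150150 + 0.045825 = 0.772425
Keeping only the influenza-present terms gives 0.195975, so
  P(influenza | ¬fever) = 0.195975 / 0.772425 ≈ 0.2537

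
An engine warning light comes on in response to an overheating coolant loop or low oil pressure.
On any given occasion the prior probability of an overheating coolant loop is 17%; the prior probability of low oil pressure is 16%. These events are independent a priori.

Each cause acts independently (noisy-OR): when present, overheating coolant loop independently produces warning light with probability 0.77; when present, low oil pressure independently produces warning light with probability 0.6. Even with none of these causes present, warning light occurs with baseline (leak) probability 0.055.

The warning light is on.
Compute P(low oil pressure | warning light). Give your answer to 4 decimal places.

Under noisy-OR, P(warning light | causes) = 1 − (1−0.055)·∏(1−qᵢ) over the active causes.
P(warning light) = 0.055×0.83×0.84 + 0.622×0.83×0.16 + 0.78265×0.17×0.84 + 0.91306×0.17×0.16 = 0.038346 + 0.082602 + 0.111762 + 0.024835 = 0.257545
Of this, 0.107437 comes from 0.082602 + 0.024835 (the low oil pressure=true cases).
Hence the posterior is 0.107437/0.257545 ≈ 0.4172.

P(low oil pressure | warning light) ≈ 0.4172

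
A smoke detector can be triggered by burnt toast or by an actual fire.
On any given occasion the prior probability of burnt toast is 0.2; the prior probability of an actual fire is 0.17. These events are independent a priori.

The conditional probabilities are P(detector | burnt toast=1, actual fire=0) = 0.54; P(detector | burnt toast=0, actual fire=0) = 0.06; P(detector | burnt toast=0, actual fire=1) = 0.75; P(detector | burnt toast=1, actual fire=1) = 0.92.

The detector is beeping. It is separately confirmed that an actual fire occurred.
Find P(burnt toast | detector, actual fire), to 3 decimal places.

P(detector | actual fire) = 0.75·0.8 + 0.92·0.2 = 0.600000 + 0.184000 = 0.784000
Restricting to configurations with burnt toast present: 0.92·0.2 = 0.184000.
Hence the posterior is 0.184000/0.784000 ≈ 0.235.

P(burnt toast | detector, actual fire) ≈ 0.235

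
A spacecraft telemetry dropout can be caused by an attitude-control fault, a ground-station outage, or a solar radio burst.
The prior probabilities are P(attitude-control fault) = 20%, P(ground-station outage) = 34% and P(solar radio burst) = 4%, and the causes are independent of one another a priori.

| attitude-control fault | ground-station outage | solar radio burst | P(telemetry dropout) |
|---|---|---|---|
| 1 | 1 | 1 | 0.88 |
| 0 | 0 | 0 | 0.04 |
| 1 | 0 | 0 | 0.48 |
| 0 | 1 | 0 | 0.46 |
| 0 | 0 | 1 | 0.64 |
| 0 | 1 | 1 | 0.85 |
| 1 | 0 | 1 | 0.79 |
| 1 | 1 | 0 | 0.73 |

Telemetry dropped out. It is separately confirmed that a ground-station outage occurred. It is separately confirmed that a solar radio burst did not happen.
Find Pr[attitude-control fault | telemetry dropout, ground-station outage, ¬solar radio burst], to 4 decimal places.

P(telemetry dropout | ground-station outage, ¬solar radio burst) = 0.46·0.8 + 0.73·0.2 = 0.368000 + 0.146000 = 0.514000
Restricting to configurations with attitude-control fault present: 0.73·0.2 = 0.146000.
So P(attitude-control fault | telemetry dropout, ground-station outage, ¬solar radio burst) = 0.146000/0.514000 ≈ 0.2840.

Pr[attitude-control fault | telemetry dropout, ground-station outage, ¬solar radio burst] ≈ 0.2840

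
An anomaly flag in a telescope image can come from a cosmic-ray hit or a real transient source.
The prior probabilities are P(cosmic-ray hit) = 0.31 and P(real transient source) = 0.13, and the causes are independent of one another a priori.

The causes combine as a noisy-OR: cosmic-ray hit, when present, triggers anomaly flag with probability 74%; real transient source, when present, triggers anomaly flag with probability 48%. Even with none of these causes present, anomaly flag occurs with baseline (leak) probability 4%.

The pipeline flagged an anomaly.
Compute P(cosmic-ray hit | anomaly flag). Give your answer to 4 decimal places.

P(cosmic-ray hit | anomaly flag) ≈ 0.7750

Under noisy-OR, P(anomaly flag | causes) = 1 − (1−0.04)·∏(1−qᵢ) over the active causes.
P(anomaly flag) = 0.04·0.69·0.87 + 0.5008·0.69·0.13 + 0.7504·0.31·0.87 + 0.870208·0.31·0.13 = 0.024012 + 0.044922 + 0.202383 + 0.035069 = 0.306386
Restricting to configurations with cosmic-ray hit present: 0.202383 + 0.035069 = 0.237452.
P(cosmic-ray hit | anomaly flag) = 0.237452 / 0.306386 ≈ 0.7750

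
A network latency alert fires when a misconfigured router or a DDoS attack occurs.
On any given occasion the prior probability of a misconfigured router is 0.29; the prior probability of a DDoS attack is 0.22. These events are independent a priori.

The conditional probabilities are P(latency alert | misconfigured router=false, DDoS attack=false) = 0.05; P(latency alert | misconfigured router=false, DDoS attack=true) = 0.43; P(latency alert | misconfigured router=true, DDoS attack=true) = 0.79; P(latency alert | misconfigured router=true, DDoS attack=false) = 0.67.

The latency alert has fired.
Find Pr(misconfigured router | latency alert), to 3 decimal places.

P(latency alert) = 0.05*0.71*0.78 + 0.43*0.71*0.22 + 0.67*0.29*0.78 + 0.79*0.29*0.22 = 0.027690 + 0.067166 + 0.151554 + 0.050402 = 0.296812
Restricting to configurations with misconfigured router present: 0.151554 + 0.050402 = 0.201956.
P(misconfigured router | latency alert) = 0.201956 / 0.296812 ≈ 0.680

Pr(misconfigured router | latency alert) ≈ 0.680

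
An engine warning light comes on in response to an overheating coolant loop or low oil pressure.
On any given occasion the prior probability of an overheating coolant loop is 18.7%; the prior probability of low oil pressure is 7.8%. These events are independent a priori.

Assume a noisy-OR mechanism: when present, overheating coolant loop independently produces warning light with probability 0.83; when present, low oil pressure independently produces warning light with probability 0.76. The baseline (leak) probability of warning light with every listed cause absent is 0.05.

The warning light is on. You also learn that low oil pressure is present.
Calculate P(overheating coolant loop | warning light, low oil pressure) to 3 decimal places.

Under noisy-OR, P(warning light | causes) = 1 − (1−0.05)·∏(1−qᵢ) over the active causes.
P(warning light | low oil pressure) = 0.772·0.813 + 0.96124·0.187 = 0.627636 + 0.179752 = 0.807388
Restricting to configurations with overheating coolant loop present: 0.96124·0.187 = 0.179752.
Hence the posterior is 0.179752/0.807388 ≈ 0.223.

P(overheating coolant loop | warning light, low oil pressure) ≈ 0.223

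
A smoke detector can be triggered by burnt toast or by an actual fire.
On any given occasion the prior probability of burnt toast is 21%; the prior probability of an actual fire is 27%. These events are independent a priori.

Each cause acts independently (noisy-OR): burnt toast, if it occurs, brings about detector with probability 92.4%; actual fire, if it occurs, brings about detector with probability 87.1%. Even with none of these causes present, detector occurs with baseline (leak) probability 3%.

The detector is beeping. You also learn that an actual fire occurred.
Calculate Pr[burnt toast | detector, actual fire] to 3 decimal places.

Under noisy-OR, P(detector | causes) = 1 − (1−0.03)·∏(1−qᵢ) over the active causes.
P(detector | actual fire) = 0.87487*0.79 + 0.99049*0.21 = 0.691147 + 0.208003 = 0.899150
Of this, 0.208003 comes from 0.99049*0.21 (the burnt toast=true cases).
Hence the posterior is 0.208003/0.899150 ≈ 0.231.

Pr[burnt toast | detector, actual fire] ≈ 0.231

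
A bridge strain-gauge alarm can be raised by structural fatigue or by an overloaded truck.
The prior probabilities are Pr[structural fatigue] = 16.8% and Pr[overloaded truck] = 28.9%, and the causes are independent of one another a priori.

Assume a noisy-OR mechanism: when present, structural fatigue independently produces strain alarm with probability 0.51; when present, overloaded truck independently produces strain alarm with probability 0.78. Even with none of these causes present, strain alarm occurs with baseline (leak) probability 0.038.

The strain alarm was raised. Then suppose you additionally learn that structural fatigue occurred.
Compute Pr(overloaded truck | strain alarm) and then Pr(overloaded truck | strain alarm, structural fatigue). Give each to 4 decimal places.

Under noisy-OR, P(strain alarm | causes) = 1 − (1−0.038)·∏(1−qᵢ) over the active causes.
P(strain alarm) = 0.038×0.832×0.711 + 0.78836×0.832×0.289 + 0.52862×0.168×0.711 + 0.896296×0.168×0.289 = 0.022479 + 0.189560 + 0.063143 + 0.043517 = 0.318699
The overloaded truck-present share is 0.189560 + 0.043517 = 0.233077.
P(overloaded truck | strain alarm) = 0.233077 / 0.318699 ≈ 0.7313

Now condition on the additional information:
P(strain alarm | structural fatigue) = 0.52862·0.711 + 0.896296·0.289 = 0.375849 + 0.259030 = 0.634879
Restricting to configurations with overloaded truck present: 0.896296·0.289 = 0.259030.
Hence the posterior is 0.259030/0.634879 ≈ 0.4080.
Conditioning on structural fatigue lowers the posterior on overloaded truck: the classic explaining-away effect in a common-effect structure.

Pr(overloaded truck | strain alarm) ≈ 0.7313; Pr(overloaded truck | strain alarm, structural fatigue) ≈ 0.4080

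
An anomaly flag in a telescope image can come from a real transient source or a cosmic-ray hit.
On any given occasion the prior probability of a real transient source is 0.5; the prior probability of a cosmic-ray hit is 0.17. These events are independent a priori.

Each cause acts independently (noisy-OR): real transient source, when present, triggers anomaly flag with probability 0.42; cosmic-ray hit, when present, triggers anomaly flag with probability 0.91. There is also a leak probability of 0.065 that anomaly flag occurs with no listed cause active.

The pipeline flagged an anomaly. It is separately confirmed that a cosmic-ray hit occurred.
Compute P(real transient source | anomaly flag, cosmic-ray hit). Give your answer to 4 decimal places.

Under noisy-OR, P(anomaly flag | causes) = 1 − (1−0.065)·∏(1−qᵢ) over the active causes.
Enumerate both values of real transient source and weight by the priors:
  P(anomaly flag | cosmic-ray hit) = 0.91585*0.5 + 0.951193*0.5
        = 0.457925 + 0.475596 = 0.933521
Configurations with real transient source contribute 0.475596, so
  P(real transient source | anomaly flag, cosmic-ray hit) = 0.475596 / 0.933521 ≈ 0.5095

P(real transient source | anomaly flag, cosmic-ray hit) ≈ 0.5095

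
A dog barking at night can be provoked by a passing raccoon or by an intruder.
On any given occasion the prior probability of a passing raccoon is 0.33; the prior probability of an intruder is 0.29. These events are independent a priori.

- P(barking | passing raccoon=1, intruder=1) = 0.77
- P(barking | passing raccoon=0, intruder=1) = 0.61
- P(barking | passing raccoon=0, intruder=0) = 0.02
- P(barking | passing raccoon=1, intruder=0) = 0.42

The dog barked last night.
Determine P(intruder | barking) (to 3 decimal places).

P(intruder | barking) ≈ 0.640

Numerator (weight on configurations with intruder): 0.118523 + 0.073689 = 0.192212
The normalizing constant is 0.02×0.67×0.71 + 0.61×0.67×0.29 + 0.42×0.33×0.71 + 0.77×0.33×0.29 = 0.300132
Posterior = 0.192212 / 0.300132 ≈ 0.640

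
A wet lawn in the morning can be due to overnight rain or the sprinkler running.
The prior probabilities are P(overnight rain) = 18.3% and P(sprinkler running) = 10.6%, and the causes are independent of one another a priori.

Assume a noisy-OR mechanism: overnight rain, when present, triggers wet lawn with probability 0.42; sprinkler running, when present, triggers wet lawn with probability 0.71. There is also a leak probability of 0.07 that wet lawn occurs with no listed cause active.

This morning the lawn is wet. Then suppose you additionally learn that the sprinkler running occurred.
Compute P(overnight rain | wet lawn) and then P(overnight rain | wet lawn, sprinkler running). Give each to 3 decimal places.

P(overnight rain | wet lawn) ≈ 0.445; P(overnight rain | wet lawn, sprinkler running) ≈ 0.206

Under noisy-OR, P(wet lawn | causes) = 1 − (1−0.07)·∏(1−qᵢ) over the active causes.
By total probability over the 4 (overnight rain, sprinkler running) configurations:
  P(wet lawn) = 0.07*0.817*0.894 + 0.7303*0.817*0.106 + 0.4606*0.183*0.894 + 0.843574*0.183*0.106
        = 0.051128 + 0.063245 + 0.075355 + 0.016364 = 0.206092
Keeping only the overnight rain-present terms gives 0.091719, so
  P(overnight rain | wet lawn) = 0.091719 / 0.206092 ≈ 0.445

Now also conditioning on sprinkler running=true:
Weight on overnight rain=true, given the evidence: 0.843574*0.183 = 0.154374
Denominator P(wet lawn | sprinkler running): 0.7303*0.817 + 0.843574*0.183 = 0.751029
P(overnight rain | wet lawn, sprinkler running) = 0.154374/0.751029 ≈ 0.206
— sprinkler running explains away the evidence for overnight rain.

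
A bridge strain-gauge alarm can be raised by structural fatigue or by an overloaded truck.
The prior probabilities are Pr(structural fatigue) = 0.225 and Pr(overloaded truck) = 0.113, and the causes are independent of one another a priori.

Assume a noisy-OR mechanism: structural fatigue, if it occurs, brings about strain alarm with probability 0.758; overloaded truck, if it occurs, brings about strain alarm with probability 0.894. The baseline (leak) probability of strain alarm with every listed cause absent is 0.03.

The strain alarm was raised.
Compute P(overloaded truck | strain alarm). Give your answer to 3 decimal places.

Under noisy-OR, P(strain alarm | causes) = 1 − (1−0.03)·∏(1−qᵢ) over the active causes.
P(strain alarm) = 0.03·0.775·0.887 + 0.89718·0.775·0.113 + 0.76526·0.225·0.887 + 0.975118·0.225·0.113 = 0.020623 + 0.078571 + 0.152727 + 0.024792 = 0.276713
The overloaded truck-present share is 0.078571 + 0.024792 = 0.103363.
So P(overloaded truck | strain alarm) = 0.103363/0.276713 ≈ 0.374.

P(overloaded truck | strain alarm) ≈ 0.374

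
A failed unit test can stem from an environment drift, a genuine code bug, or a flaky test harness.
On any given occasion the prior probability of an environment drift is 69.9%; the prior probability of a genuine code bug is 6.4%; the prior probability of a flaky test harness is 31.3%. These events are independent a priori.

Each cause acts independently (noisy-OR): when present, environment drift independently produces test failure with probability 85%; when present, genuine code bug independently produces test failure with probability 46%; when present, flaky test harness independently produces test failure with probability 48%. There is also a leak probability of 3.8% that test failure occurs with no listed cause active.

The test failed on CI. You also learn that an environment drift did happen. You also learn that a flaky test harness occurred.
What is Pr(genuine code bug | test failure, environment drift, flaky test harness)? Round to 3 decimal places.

Under noisy-OR, P(test failure | causes) = 1 − (1−0.038)·∏(1−qᵢ) over the active causes.
By total probability over both values of genuine code bug:
  P(test failure | environment drift, flaky test harness) = 0.924964·0.936 + 0.959481·0.064
        = 0.865766 + 0.061407 = 0.927173
Configurations with genuine code bug contribute 0.061407, so
  P(genuine code bug | test failure, environment drift, flaky test harness) = 0.061407 / 0.927173 ≈ 0.066

Pr(genuine code bug | test failure, environment drift, flaky test harness) ≈ 0.066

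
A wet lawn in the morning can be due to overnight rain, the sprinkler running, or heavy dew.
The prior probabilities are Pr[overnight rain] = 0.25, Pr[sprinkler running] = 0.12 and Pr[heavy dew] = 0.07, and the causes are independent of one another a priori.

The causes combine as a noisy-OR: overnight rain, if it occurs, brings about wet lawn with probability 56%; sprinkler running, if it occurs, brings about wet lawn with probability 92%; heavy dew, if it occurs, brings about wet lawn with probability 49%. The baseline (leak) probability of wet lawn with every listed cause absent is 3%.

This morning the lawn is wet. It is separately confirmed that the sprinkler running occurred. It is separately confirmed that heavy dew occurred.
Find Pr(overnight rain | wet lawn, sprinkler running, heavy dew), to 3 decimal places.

Pr(overnight rain | wet lawn, sprinkler running, heavy dew) ≈ 0.254

Under noisy-OR, P(wet lawn | causes) = 1 − (1−0.03)·∏(1−qᵢ) over the active causes.
Numerator (weight on configurations with overnight rain): 0.982587·0.25 = 0.245647
Denominator P(wet lawn | sprinkler running, heavy dew): 0.960424·0.75 + 0.982587·0.25 = 0.965965
P(overnight rain | wet lawn, sprinkler running, heavy dew) = 0.245647/0.965965 ≈ 0.254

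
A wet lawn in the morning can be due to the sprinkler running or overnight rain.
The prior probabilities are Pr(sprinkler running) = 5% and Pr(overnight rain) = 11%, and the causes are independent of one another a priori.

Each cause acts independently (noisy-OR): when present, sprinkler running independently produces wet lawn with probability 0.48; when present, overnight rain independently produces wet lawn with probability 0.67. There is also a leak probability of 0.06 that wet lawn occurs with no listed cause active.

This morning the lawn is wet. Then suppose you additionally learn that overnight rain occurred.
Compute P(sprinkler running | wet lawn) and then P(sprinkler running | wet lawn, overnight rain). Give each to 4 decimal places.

Under noisy-OR, P(wet lawn | causes) = 1 − (1−0.06)·∏(1−qᵢ) over the active causes.
By total probability over the 4 (sprinkler running, overnight rain) configurations:
  P(wet lawn) = 0.06×0.95×0.89 + 0.6898×0.95×0.11 + 0.5112×0.05×0.89 + 0.838696×0.05×0.11
        = 0.050730 + 0.072084 + 0.022748 + 0.004613 = 0.150175
Configurations with sprinkler running contribute 0.027361, so
  P(sprinkler running | wet lawn) = 0.027361 / 0.150175 ≈ 0.1822

With the extra evidence:
By total probability over both values of sprinkler running:
  P(wet lawn | overnight rain) = 0.6898*0.95 + 0.838696*0.05
        = 0.655310 + 0.041935 = 0.697245
Configurations with sprinkler running contribute 0.041935, so
  P(sprinkler running | wet lawn, overnight rain) = 0.041935 / 0.697245 ≈ 0.0601
Conditioning on overnight rain lowers the posterior on sprinkler running: the classic explaining-away effect in a common-effect structure.

P(sprinkler running | wet lawn) ≈ 0.1822; P(sprinkler running | wet lawn, overnight rain) ≈ 0.0601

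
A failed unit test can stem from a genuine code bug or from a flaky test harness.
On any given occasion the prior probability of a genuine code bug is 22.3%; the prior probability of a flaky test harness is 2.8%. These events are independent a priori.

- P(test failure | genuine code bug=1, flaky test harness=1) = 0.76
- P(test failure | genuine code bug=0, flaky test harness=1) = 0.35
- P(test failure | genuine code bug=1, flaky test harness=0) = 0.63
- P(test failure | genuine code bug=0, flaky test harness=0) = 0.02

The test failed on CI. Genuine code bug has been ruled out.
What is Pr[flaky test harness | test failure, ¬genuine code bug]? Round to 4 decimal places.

Pr[flaky test harness | test failure, ¬genuine code bug] ≈ 0.3352

P(test failure | ¬genuine code bug) = 0.02×0.972 + 0.35×0.028 = 0.019440 + 0.009800 = 0.029240
Restricting to configurations with flaky test harness present: 0.35×0.028 = 0.009800.
P(flaky test harness | test failure, ¬genuine code bug) = 0.009800 / 0.029240 ≈ 0.3352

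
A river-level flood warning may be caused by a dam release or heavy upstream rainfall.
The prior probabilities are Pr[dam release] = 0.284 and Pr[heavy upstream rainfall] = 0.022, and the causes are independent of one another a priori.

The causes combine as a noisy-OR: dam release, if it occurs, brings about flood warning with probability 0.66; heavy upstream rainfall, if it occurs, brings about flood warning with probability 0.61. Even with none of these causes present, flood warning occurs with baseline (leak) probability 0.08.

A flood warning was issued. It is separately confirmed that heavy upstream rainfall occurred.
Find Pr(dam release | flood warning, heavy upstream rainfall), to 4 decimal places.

Under noisy-OR, P(flood warning | causes) = 1 − (1−0.08)·∏(1−qᵢ) over the active causes.
For the numerator, keep only dam release=true terms: 0.878008·0.284 = 0.249354
Denominator P(flood warning | heavy upstream rainfall): 0.6412·0.716 + 0.878008·0.284 = 0.708453
Posterior = 0.249354 / 0.708453 ≈ 0.3520

Pr(dam release | flood warning, heavy upstream rainfall) ≈ 0.3520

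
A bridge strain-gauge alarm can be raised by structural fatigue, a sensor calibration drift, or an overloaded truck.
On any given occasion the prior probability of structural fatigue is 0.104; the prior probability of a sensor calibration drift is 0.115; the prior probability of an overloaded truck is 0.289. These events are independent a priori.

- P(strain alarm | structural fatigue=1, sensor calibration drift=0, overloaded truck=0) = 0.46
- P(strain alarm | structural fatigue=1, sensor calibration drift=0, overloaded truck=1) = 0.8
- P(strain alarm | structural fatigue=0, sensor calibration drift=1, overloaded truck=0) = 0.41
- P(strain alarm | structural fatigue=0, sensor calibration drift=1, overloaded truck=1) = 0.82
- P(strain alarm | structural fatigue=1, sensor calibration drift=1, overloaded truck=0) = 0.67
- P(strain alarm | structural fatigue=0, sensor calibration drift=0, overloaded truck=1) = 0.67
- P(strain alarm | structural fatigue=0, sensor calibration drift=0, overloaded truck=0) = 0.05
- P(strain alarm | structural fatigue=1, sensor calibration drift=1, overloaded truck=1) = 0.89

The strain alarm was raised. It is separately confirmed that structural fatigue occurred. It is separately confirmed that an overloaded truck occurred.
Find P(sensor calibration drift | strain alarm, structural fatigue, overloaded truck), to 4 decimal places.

For the numerator, keep only sensor calibration drift=true terms: 0.89*0.115 = 0.102350
The normalizing constant is 0.8*0.885 + 0.89*0.115 = 0.810350
Posterior = 0.102350 / 0.810350 ≈ 0.1263

P(sensor calibration drift | strain alarm, structural fatigue, overloaded truck) ≈ 0.1263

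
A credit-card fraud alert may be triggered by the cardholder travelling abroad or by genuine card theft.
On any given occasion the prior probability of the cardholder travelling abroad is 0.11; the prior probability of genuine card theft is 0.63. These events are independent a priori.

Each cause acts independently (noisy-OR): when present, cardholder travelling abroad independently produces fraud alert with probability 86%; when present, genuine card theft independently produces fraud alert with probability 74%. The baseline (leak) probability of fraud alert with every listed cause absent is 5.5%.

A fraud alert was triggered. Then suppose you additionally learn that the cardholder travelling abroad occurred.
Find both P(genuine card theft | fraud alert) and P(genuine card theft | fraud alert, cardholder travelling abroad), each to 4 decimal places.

Under noisy-OR, P(fraud alert | causes) = 1 − (1−0.055)·∏(1−qᵢ) over the active causes.
By total probability over the 4 (cardholder travelling abroad, genuine card theft) configurations:
  P(fraud alert) = 0.055·0.89·0.37 + 0.7543·0.89·0.63 + 0.8677·0.11·0.37 + 0.965602·0.11·0.63
        = 0.018111 + 0.422936 + 0.035315 + 0.066916 = 0.543278
Keeping only the genuine card theft-present terms gives 0.489852, so
  P(genuine card theft | fraud alert) = 0.489852 / 0.543278 ≈ 0.9017

Now also conditioning on cardholder travelling abroad=true:
P(fraud alert | cardholder travelling abroad) = 0.8677*0.37 + 0.965602*0.63 = 0.321049 + 0.608329 = 0.929378
The genuine card theft-present share is 0.965602*0.63 = 0.608329.
P(genuine card theft | fraud alert, cardholder travelling abroad) = 0.608329 / 0.929378 ≈ 0.6546

P(genuine card theft | fraud alert) ≈ 0.9017; P(genuine card theft | fraud alert, cardholder travelling abroad) ≈ 0.6546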